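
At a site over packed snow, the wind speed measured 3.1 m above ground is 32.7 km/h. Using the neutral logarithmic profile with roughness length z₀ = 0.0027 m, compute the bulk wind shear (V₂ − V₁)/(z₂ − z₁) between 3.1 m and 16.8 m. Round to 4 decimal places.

0.5725 km/h/m

Log law: V₂ = V₁ · ln(z₂/z₀)/ln(z₁/z₀) = 32.7 × 8.7359/7.0459 = 40.5432 km/h
ΔV/Δz = (40.5432 − 32.7)/(16.8 − 3.1) = 7.8432/13.7000 = 0.57249 km/h/m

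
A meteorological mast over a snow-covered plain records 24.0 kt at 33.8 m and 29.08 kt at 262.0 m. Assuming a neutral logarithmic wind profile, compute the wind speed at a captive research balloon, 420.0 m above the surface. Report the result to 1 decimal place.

Log law: V ∝ ln(z/z₀). From the pair, with r = V₁/V₂ = 0.82531,
ln z₀ = (ln z₁ − r·ln z₂)/(1 − r) = (3.5205 − 0.82531×5.5683)/0.17469 = -6.1546 → z₀ = 0.002124 m
V₃ = V₁ · ln(z₃/z₀)/ln(z₁/z₀) = 24.0 × 12.1948/9.6750 = 30.2506 kt

30.3 kt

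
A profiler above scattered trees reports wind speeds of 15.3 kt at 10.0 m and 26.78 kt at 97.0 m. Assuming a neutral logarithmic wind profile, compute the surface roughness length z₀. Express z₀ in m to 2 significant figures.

Log law: V(z) ∝ ln(z/z₀). With r = V₁/V₂ = 15.3/26.78 = 0.57132,
r · ln(z₂/z₀) = ln(z₁/z₀) ⇒ ln z₀ = (ln z₁ − r·ln z₂)/(1 − r)
ln z₀ = (2.30259 − 0.57132×4.57471) / 0.42868 = -0.7256
z₀ = exp(-0.7256) = 0.4840 m

z₀ ≈ 0.48 m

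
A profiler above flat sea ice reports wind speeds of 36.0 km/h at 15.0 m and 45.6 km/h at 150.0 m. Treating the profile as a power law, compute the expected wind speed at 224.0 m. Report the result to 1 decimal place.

47.5 km/h

First find α: α = ln(V₂/V₁)/ln(z₂/z₁) = ln(45.6/36.0)/ln(150.0/15.0) = 0.23639/2.30259 = 0.1027
Extrapolate from 150.0 m to 224.0 m: V₃ = 45.6 × (224.0/150.0)^0.1027 = 45.6 × 1.0420 = 47.5165 km/h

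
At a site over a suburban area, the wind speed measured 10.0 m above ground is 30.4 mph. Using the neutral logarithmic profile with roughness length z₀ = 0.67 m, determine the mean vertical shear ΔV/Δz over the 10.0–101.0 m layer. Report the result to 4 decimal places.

Log law: V₂ = V₁ · ln(z₂/z₀)/ln(z₁/z₀) = 30.4 × 5.0156/2.7031 = 56.4079 mph
ΔV/Δz = (56.4079 − 30.4)/(101.0 − 10.0) = 26.0079/91.0000 = 0.28580 mph/m

0.2858 mph/m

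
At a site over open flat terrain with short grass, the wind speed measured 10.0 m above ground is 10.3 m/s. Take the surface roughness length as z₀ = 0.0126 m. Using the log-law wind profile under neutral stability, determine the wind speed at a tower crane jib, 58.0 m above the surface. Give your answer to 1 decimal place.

Log law: V(z) ∝ ln(z/z₀), so V₂/V₁ = ln(z₂/z₀) / ln(z₁/z₀).
ln(58.0/0.0126) = 8.4345, ln(10.0/0.0126) = 6.6766
V₂ = 10.3 × 8.4345/6.6766 = 10.3 × 1.2633 = 13.0118 m/s

13.0 m/s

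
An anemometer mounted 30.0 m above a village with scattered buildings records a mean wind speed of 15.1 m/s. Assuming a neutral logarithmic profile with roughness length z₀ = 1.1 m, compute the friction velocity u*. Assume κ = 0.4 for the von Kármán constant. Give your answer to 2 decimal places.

Log law: V(z) = (u*/κ) · ln(z/z₀) ⇒ u* = κ · V / ln(z/z₀)
u* = 0.4 × 15.1 / ln(30.0/1.1) = 0.4 × 15.1 / 3.3059
   = 6.0400 / 3.3059 = 1.8270 m/s

u* ≈ 1.83 m/s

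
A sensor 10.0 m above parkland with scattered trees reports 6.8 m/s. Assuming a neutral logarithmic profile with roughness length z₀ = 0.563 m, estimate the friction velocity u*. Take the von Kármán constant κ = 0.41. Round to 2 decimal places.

Log law: V(z) = (u*/κ) · ln(z/z₀) ⇒ u* = κ · V / ln(z/z₀)
u* = 0.41 × 6.8 / ln(10.0/0.563) = 0.41 × 6.8 / 2.8771
   = 2.7880 / 2.8771 = 0.9690 m/s

u* ≈ 0.97 m/s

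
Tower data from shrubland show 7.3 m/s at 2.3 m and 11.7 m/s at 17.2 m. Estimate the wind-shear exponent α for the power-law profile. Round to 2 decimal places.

α ≈ 0.23

Power law: V₂/V₁ = (z₂/z₁)^α ⇒ α = ln(V₂/V₁) / ln(z₂/z₁)
α = ln(11.7/7.3) / ln(17.2/2.3) = ln(1.6027) / ln(7.4783)
  = 0.47171 / 2.01200 = 0.23445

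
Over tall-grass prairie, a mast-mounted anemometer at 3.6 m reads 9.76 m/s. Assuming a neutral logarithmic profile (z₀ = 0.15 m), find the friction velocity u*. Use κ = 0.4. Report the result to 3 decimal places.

Log law: V(z) = (u*/κ) · ln(z/z₀) ⇒ u* = κ · V / ln(z/z₀)
u* = 0.4 × 9.76 / ln(3.6/0.15) = 0.4 × 9.76 / 3.1781
   = 3.9040 / 3.1781 = 1.2284 m/s

u* ≈ 1.228 m/s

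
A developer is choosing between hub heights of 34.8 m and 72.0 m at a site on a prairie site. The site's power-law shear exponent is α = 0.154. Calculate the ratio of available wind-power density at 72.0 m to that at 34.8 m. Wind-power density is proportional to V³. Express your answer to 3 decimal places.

1.399

Speed ratio: V_B/V_A = (z_B/z_A)^α = (72.0/34.8)^0.154 = (2.0690)^0.154 = 1.11847
Power-density ratio: P_B/P_A = (V_B/V_A)³ = (1.11847)³ = 1.39919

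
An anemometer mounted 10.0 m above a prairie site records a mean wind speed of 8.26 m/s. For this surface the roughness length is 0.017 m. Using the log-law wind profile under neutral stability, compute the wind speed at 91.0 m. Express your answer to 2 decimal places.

Log law: V(z) ∝ ln(z/z₀), so V₂/V₁ = ln(z₂/z₀) / ln(z₁/z₀).
ln(91.0/0.017) = 8.5854, ln(10.0/0.017) = 6.3771
V₂ = 8.26 × 8.5854/6.3771 = 8.26 × 1.3463 = 11.1203 m/s

11.12 m/s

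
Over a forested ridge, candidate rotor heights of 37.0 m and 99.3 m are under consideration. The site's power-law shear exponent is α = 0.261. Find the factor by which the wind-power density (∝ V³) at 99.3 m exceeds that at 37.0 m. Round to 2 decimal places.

2.17

Speed ratio: V_B/V_A = (z_B/z_A)^α = (99.3/37.0)^0.261 = (2.6838)^0.261 = 1.29391
Power-density ratio: P_B/P_A = (V_B/V_A)³ = (1.29391)³ = 2.16625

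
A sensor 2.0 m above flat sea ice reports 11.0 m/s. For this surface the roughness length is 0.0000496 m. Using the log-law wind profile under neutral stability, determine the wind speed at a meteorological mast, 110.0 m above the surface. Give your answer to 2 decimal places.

Log law: V(z) ∝ ln(z/z₀), so V₂/V₁ = ln(z₂/z₀) / ln(z₁/z₀).
ln(110.0/0.0000496) = 14.6120, ln(2.0/0.0000496) = 10.6047
V₂ = 11.0 × 14.6120/10.6047 = 11.0 × 1.3779 = 15.1567 m/s

15.16 m/s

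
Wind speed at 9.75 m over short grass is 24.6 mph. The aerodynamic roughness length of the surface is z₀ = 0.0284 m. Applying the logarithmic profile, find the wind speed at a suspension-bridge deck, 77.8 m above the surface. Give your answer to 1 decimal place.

33.4 mph

Log law: V(z) ∝ ln(z/z₀), so V₂/V₁ = ln(z₂/z₀) / ln(z₁/z₀).
ln(77.8/0.0284) = 7.9155, ln(9.75/0.0284) = 5.8386
V₂ = 24.6 × 7.9155/5.8386 = 24.6 × 1.3557 = 33.3505 mph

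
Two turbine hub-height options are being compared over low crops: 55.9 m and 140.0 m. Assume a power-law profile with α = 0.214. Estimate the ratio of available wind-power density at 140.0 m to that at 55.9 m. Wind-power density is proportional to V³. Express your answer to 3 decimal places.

Speed ratio: V_B/V_A = (z_B/z_A)^α = (140.0/55.9)^0.214 = (2.5045)^0.214 = 1.21710
Power-density ratio: P_B/P_A = (V_B/V_A)³ = (1.21710)³ = 1.80292

1.803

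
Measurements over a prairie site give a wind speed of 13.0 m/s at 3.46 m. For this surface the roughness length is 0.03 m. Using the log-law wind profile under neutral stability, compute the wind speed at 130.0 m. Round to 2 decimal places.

22.93 m/s

Log law: V(z) ∝ ln(z/z₀), so V₂/V₁ = ln(z₂/z₀) / ln(z₁/z₀).
ln(130.0/0.03) = 8.3741, ln(3.46/0.03) = 4.7478
V₂ = 13.0 × 8.3741/4.7478 = 13.0 × 1.7638 = 22.9291 m/s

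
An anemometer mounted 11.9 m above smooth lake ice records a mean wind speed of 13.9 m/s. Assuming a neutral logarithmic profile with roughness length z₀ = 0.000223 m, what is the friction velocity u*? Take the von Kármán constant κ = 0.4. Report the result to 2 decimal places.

u* ≈ 0.51 m/s

Log law: V(z) = (u*/κ) · ln(z/z₀) ⇒ u* = κ · V / ln(z/z₀)
u* = 0.4 × 13.9 / ln(11.9/0.000223) = 0.4 × 13.9 / 10.8849
   = 5.5600 / 10.8849 = 0.5108 m/s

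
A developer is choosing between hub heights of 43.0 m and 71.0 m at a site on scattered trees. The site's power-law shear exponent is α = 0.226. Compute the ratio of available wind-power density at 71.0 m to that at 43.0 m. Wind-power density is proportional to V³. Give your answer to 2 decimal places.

1.40

Speed ratio: V_B/V_A = (z_B/z_A)^α = (71.0/43.0)^0.226 = (1.6512)^0.226 = 1.12001
Power-density ratio: P_B/P_A = (V_B/V_A)³ = (1.12001)³ = 1.40495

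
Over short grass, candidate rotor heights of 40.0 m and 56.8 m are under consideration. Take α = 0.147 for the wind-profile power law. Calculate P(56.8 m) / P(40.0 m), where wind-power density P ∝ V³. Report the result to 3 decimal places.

Speed ratio: V_B/V_A = (z_B/z_A)^α = (56.8/40.0)^0.147 = (1.4200)^0.147 = 1.05290
Power-density ratio: P_B/P_A = (V_B/V_A)³ = (1.05290)³ = 1.16724

1.167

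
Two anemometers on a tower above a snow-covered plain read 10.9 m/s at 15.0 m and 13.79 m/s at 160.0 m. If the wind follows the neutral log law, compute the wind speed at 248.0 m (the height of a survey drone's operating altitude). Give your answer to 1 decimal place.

Log law: V ∝ ln(z/z₀). From the pair, with r = V₁/V₂ = 0.79043,
ln z₀ = (ln z₁ − r·ln z₂)/(1 − r) = (2.7081 − 0.79043×5.0752)/0.20957 = -6.2199 → z₀ = 0.001990 m
V₃ = V₁ · ln(z₃/z₀)/ln(z₁/z₀) = 10.9 × 11.7333/8.9279 = 14.3251 m/s

14.3 m/s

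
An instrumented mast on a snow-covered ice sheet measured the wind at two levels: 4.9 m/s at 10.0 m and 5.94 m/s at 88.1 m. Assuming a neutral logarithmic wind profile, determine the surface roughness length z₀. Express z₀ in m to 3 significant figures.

z₀ ≈ 0.000353 m

Log law: V(z) ∝ ln(z/z₀). With r = V₁/V₂ = 4.9/5.94 = 0.82492,
r · ln(z₂/z₀) = ln(z₁/z₀) ⇒ ln z₀ = (ln z₁ − r·ln z₂)/(1 − r)
ln z₀ = (2.30259 − 0.82492×4.47847) / 0.17508 = -7.9492
z₀ = exp(-7.9492) = 0.0003529 m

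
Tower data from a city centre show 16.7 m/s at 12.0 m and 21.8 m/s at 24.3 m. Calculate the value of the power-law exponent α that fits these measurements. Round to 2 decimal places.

α ≈ 0.38

Power law: V₂/V₁ = (z₂/z₁)^α ⇒ α = ln(V₂/V₁) / ln(z₂/z₁)
α = ln(21.8/16.7) / ln(24.3/12.0) = ln(1.3054) / ln(2.0250)
  = 0.26650 / 0.70557 = 0.37771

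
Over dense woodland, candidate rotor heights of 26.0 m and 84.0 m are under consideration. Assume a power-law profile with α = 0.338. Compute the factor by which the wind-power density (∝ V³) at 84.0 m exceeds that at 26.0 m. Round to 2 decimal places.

3.28

Speed ratio: V_B/V_A = (z_B/z_A)^α = (84.0/26.0)^0.338 = (3.2308)^0.338 = 1.48643
Power-density ratio: P_B/P_A = (V_B/V_A)³ = (1.48643)³ = 3.28425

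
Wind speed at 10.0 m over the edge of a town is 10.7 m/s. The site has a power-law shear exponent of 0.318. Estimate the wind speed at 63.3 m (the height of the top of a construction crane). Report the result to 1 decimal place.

Power-law profile: V₂ = V₁ · (z₂/z₁)^α
V₂ = 10.7 × (63.3/10.0)^0.318 = 10.7 × (6.3300)^0.318
    = 10.7 × 1.7982 = 19.2411 m/s

19.2 m/s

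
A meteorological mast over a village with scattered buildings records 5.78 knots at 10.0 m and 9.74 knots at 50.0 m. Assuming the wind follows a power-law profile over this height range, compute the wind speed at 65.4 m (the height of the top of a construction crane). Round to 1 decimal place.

First find α: α = ln(V₂/V₁)/ln(z₂/z₁) = ln(9.74/5.78)/ln(50.0/10.0) = 0.52184/1.60944 = 0.3242
Extrapolate from 50.0 m to 65.4 m: V₃ = 9.74 × (65.4/50.0)^0.3242 = 9.74 × 1.0910 = 10.6259 knots

10.6 knots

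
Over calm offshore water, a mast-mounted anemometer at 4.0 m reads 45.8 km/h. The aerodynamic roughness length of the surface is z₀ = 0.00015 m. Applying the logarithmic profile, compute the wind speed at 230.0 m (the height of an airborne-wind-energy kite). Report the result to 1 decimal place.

64.0 km/h

Log law: V(z) ∝ ln(z/z₀), so V₂/V₁ = ln(z₂/z₀) / ln(z₁/z₀).
ln(230.0/0.00015) = 14.2430, ln(4.0/0.00015) = 10.1912
V₂ = 45.8 × 14.2430/10.1912 = 45.8 × 1.3976 = 64.0091 km/h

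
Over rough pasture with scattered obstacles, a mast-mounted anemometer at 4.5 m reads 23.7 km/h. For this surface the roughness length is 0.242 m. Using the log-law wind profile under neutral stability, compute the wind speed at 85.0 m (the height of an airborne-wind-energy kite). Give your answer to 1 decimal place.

Log law: V(z) ∝ ln(z/z₀), so V₂/V₁ = ln(z₂/z₀) / ln(z₁/z₀).
ln(85.0/0.242) = 5.8615, ln(4.5/0.242) = 2.9229
V₂ = 23.7 × 5.8615/2.9229 = 23.7 × 2.0054 = 47.5271 km/h

47.5 km/h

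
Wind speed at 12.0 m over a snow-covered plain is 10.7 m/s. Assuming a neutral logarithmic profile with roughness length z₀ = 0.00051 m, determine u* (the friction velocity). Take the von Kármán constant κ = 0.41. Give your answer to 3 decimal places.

u* ≈ 0.436 m/s

Log law: V(z) = (u*/κ) · ln(z/z₀) ⇒ u* = κ · V / ln(z/z₀)
u* = 0.41 × 10.7 / ln(12.0/0.00051) = 0.41 × 10.7 / 10.0660
   = 4.3870 / 10.0660 = 0.4358 m/s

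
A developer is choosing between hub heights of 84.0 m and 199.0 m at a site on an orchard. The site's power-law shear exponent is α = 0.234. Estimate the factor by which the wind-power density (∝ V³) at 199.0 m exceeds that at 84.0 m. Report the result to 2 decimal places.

1.83

Speed ratio: V_B/V_A = (z_B/z_A)^α = (199.0/84.0)^0.234 = (2.3690)^0.234 = 1.22363
Power-density ratio: P_B/P_A = (V_B/V_A)³ = (1.22363)³ = 1.83211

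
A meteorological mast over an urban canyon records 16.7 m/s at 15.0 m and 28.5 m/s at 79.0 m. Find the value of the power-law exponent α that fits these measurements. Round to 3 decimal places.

Power law: V₂/V₁ = (z₂/z₁)^α ⇒ α = ln(V₂/V₁) / ln(z₂/z₁)
α = ln(28.5/16.7) / ln(79.0/15.0) = ln(1.7066) / ln(5.2667)
  = 0.53450 / 1.66140 = 0.32171

α ≈ 0.322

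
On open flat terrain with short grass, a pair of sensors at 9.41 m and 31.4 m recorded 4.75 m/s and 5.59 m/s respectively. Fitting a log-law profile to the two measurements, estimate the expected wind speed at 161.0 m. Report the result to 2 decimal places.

Log law: V ∝ ln(z/z₀). From the pair, with r = V₁/V₂ = 0.84973,
ln z₀ = (ln z₁ − r·ln z₂)/(1 − r) = (2.2418 − 0.84973×3.4468)/0.15027 = -4.5724 → z₀ = 0.01033 m
V₃ = V₁ · ln(z₃/z₀)/ln(z₁/z₀) = 4.75 × 9.6538/6.8142 = 6.7294 m/s

6.73 m/s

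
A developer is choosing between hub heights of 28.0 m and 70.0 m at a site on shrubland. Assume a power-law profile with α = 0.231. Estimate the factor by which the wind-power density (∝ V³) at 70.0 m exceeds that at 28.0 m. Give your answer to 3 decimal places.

Speed ratio: V_B/V_A = (z_B/z_A)^α = (70.0/28.0)^0.231 = (2.5000)^0.231 = 1.23573
Power-density ratio: P_B/P_A = (V_B/V_A)³ = (1.23573)³ = 1.88700

1.887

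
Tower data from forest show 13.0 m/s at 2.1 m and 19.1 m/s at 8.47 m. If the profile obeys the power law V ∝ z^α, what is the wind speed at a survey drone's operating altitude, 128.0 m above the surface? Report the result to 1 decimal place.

40.4 m/s

First find α: α = ln(V₂/V₁)/ln(z₂/z₁) = ln(19.1/13.0)/ln(8.47/2.1) = 0.38474/1.39459 = 0.2759
Extrapolate from 8.47 m to 128.0 m: V₃ = 19.1 × (128.0/8.47)^0.2759 = 19.1 × 2.1152 = 40.4003 m/s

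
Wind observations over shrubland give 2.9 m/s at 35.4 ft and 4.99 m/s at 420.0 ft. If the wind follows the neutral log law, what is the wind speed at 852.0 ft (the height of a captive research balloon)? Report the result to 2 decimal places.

Log law: V ∝ ln(z/z₀). From the pair, with r = V₁/V₂ = 0.58116,
ln z₀ = (ln z₁ − r·ln z₂)/(1 − r) = (3.5667 − 0.58116×6.0403)/0.41884 = 0.1345 → z₀ = 1.144 ft
V₃ = V₁ · ln(z₃/z₀)/ln(z₁/z₀) = 2.9 × 6.6131/3.4322 = 5.5877 m/s

5.59 m/s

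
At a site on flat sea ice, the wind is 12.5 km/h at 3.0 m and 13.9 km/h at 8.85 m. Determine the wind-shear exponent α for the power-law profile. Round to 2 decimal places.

Power law: V₂/V₁ = (z₂/z₁)^α ⇒ α = ln(V₂/V₁) / ln(z₂/z₁)
α = ln(13.9/12.5) / ln(8.85/3.0) = ln(1.1120) / ln(2.9500)
  = 0.10616 / 1.08181 = 0.09813

α ≈ 0.10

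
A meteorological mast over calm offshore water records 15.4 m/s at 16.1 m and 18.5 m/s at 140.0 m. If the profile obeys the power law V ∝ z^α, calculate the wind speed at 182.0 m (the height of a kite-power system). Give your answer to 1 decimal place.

18.9 m/s

First find α: α = ln(V₂/V₁)/ln(z₂/z₁) = ln(18.5/15.4)/ln(140.0/16.1) = 0.18340/2.16282 = 0.0848
Extrapolate from 140.0 m to 182.0 m: V₃ = 18.5 × (182.0/140.0)^0.0848 = 18.5 × 1.0225 = 18.9162 m/s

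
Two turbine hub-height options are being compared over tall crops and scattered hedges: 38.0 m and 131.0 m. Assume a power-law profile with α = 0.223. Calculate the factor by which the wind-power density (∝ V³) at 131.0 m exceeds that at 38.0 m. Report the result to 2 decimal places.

2.29

Speed ratio: V_B/V_A = (z_B/z_A)^α = (131.0/38.0)^0.223 = (3.4474)^0.223 = 1.31783
Power-density ratio: P_B/P_A = (V_B/V_A)³ = (1.31783)³ = 2.28865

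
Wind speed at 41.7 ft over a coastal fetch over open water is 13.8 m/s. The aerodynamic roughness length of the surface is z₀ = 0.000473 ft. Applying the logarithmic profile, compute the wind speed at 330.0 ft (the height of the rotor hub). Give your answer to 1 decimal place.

Log law: V(z) ∝ ln(z/z₀), so V₂/V₁ = ln(z₂/z₀) / ln(z₁/z₀).
ln(330.0/0.000473) = 13.4555, ln(41.7/0.000473) = 11.3869
V₂ = 13.8 × 13.4555/11.3869 = 13.8 × 1.1817 = 16.3070 m/s

16.3 m/s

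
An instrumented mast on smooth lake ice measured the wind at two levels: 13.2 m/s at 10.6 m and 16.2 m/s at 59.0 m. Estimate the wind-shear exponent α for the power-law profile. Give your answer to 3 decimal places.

Power law: V₂/V₁ = (z₂/z₁)^α ⇒ α = ln(V₂/V₁) / ln(z₂/z₁)
α = ln(16.2/13.2) / ln(59.0/10.6) = ln(1.2273) / ln(5.5660)
  = 0.20479 / 1.71668 = 0.11930

α ≈ 0.119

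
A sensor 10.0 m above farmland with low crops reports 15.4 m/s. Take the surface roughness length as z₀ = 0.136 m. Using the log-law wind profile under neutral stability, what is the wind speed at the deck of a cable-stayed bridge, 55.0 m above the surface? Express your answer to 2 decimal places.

Log law: V(z) ∝ ln(z/z₀), so V₂/V₁ = ln(z₂/z₀) / ln(z₁/z₀).
ln(55.0/0.136) = 6.0024, ln(10.0/0.136) = 4.2977
V₂ = 15.4 × 6.0024/4.2977 = 15.4 × 1.3967 = 21.5087 m/s

21.51 m/s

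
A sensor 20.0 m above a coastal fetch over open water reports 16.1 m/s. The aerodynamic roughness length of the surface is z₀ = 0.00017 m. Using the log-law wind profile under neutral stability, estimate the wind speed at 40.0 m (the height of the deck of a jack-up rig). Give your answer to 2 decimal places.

Log law: V(z) ∝ ln(z/z₀), so V₂/V₁ = ln(z₂/z₀) / ln(z₁/z₀).
ln(40.0/0.00017) = 12.3686, ln(20.0/0.00017) = 11.6754
V₂ = 16.1 × 12.3686/11.6754 = 16.1 × 1.0594 = 17.0558 m/s

17.06 m/s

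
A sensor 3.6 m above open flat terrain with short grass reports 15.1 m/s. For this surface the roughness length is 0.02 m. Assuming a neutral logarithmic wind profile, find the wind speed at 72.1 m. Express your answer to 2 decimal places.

Log law: V(z) ∝ ln(z/z₀), so V₂/V₁ = ln(z₂/z₀) / ln(z₁/z₀).
ln(72.1/0.02) = 8.1901, ln(3.6/0.02) = 5.1930
V₂ = 15.1 × 8.1901/5.1930 = 15.1 × 1.5772 = 23.8150 m/s

23.81 m/s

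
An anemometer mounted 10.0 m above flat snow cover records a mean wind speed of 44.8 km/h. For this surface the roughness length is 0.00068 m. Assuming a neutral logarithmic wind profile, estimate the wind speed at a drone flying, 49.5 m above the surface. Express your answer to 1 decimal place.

52.3 km/h

Log law: V(z) ∝ ln(z/z₀), so V₂/V₁ = ln(z₂/z₀) / ln(z₁/z₀).
ln(49.5/0.00068) = 11.1954, ln(10.0/0.00068) = 9.5960
V₂ = 44.8 × 11.1954/9.5960 = 44.8 × 1.1667 = 52.2669 km/h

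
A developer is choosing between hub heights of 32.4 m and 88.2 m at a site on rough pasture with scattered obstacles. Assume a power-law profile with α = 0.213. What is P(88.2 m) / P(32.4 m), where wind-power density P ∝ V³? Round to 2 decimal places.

Speed ratio: V_B/V_A = (z_B/z_A)^α = (88.2/32.4)^0.213 = (2.7222)^0.213 = 1.23777
Power-density ratio: P_B/P_A = (V_B/V_A)³ = (1.23777)³ = 1.89634

1.90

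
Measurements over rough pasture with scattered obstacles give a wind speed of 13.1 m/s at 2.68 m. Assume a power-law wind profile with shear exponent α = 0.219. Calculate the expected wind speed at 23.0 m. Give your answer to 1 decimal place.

Power-law profile: V₂ = V₁ · (z₂/z₁)^α
V₂ = 13.1 × (23.0/2.68)^0.219 = 13.1 × (8.5821)^0.219
    = 13.1 × 1.6012 = 20.9763 m/s

21.0 m/s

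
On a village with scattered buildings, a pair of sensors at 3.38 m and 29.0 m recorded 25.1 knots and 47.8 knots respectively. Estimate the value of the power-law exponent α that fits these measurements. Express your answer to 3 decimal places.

α ≈ 0.300

Power law: V₂/V₁ = (z₂/z₁)^α ⇒ α = ln(V₂/V₁) / ln(z₂/z₁)
α = ln(47.8/25.1) / ln(29.0/3.38) = ln(1.9044) / ln(8.5799)
  = 0.64416 / 2.14942 = 0.29969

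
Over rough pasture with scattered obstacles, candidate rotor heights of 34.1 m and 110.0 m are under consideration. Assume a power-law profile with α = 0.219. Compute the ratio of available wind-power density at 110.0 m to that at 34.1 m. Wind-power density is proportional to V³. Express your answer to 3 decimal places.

2.159

Speed ratio: V_B/V_A = (z_B/z_A)^α = (110.0/34.1)^0.219 = (3.2258)^0.219 = 1.29238
Power-density ratio: P_B/P_A = (V_B/V_A)³ = (1.29238)³ = 2.15862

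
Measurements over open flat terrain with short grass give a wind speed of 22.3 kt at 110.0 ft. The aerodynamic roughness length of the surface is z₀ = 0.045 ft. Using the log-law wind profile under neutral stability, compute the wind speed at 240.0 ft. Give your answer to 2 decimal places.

24.53 kt

Log law: V(z) ∝ ln(z/z₀), so V₂/V₁ = ln(z₂/z₀) / ln(z₁/z₀).
ln(240.0/0.045) = 8.5817, ln(110.0/0.045) = 7.8016
V₂ = 22.3 × 8.5817/7.8016 = 22.3 × 1.1000 = 24.5300 kt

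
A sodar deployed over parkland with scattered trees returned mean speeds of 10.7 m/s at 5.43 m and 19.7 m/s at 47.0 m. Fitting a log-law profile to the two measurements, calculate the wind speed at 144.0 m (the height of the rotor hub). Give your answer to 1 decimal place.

Log law: V ∝ ln(z/z₀). From the pair, with r = V₁/V₂ = 0.54315,
ln z₀ = (ln z₁ − r·ln z₂)/(1 − r) = (1.6919 − 0.54315×3.8501)/0.45685 = -0.8739 → z₀ = 0.4173 m
V₃ = V₁ · ln(z₃/z₀)/ln(z₁/z₀) = 10.7 × 5.8437/2.5659 = 24.3691 m/s

24.4 m/s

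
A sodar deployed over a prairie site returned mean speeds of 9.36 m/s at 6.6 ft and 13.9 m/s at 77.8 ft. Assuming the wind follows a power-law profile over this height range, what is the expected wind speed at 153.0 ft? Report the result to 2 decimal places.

15.49 m/s

First find α: α = ln(V₂/V₁)/ln(z₂/z₁) = ln(13.9/9.36)/ln(77.8/6.6) = 0.39544/2.46707 = 0.1603
Extrapolate from 77.8 ft to 153.0 ft: V₃ = 13.9 × (153.0/77.8)^0.1603 = 13.9 × 1.1145 = 15.4915 m/s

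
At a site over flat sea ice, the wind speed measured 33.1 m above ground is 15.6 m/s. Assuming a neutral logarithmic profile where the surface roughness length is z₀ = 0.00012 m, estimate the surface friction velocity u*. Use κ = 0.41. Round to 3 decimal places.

Log law: V(z) = (u*/κ) · ln(z/z₀) ⇒ u* = κ · V / ln(z/z₀)
u* = 0.41 × 15.6 / ln(33.1/0.00012) = 0.41 × 15.6 / 12.5276
   = 6.3960 / 12.5276 = 0.5106 m/s

u* ≈ 0.511 m/s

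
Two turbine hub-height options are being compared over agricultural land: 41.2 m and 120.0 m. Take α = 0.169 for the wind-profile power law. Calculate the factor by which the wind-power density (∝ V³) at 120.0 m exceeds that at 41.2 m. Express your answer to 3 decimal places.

Speed ratio: V_B/V_A = (z_B/z_A)^α = (120.0/41.2)^0.169 = (2.9126)^0.169 = 1.19802
Power-density ratio: P_B/P_A = (V_B/V_A)³ = (1.19802)³ = 1.71946

1.719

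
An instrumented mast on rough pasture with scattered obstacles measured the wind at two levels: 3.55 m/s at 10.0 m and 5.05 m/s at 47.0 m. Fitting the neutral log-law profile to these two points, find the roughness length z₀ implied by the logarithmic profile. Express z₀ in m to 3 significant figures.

z₀ ≈ 0.257 m

Log law: V(z) ∝ ln(z/z₀). With r = V₁/V₂ = 3.55/5.05 = 0.70297,
r · ln(z₂/z₀) = ln(z₁/z₀) ⇒ ln z₀ = (ln z₁ − r·ln z₂)/(1 − r)
ln z₀ = (2.30259 − 0.70297×3.85015) / 0.29703 = -1.3600
z₀ = exp(-1.3600) = 0.2567 m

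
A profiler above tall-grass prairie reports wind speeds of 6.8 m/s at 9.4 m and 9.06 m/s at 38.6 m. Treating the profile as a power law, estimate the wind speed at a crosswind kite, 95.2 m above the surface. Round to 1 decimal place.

First find α: α = ln(V₂/V₁)/ln(z₂/z₁) = ln(9.06/6.8)/ln(38.6/9.4) = 0.28695/1.41254 = 0.2031
Extrapolate from 38.6 m to 95.2 m: V₃ = 9.06 × (95.2/38.6)^0.2031 = 9.06 × 1.2013 = 10.8835 m/s

10.9 m/s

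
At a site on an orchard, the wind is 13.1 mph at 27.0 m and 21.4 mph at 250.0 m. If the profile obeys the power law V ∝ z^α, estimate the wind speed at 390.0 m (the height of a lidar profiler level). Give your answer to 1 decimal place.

First find α: α = ln(V₂/V₁)/ln(z₂/z₁) = ln(21.4/13.1)/ln(250.0/27.0) = 0.49078/2.22562 = 0.2205
Extrapolate from 250.0 m to 390.0 m: V₃ = 21.4 × (390.0/250.0)^0.2205 = 21.4 × 1.1030 = 23.6048 mph

23.6 mph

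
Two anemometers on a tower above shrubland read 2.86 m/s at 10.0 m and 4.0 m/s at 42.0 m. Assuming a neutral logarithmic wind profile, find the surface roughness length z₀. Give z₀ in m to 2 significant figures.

Log law: V(z) ∝ ln(z/z₀). With r = V₁/V₂ = 2.86/4.0 = 0.71500,
r · ln(z₂/z₀) = ln(z₁/z₀) ⇒ ln z₀ = (ln z₁ − r·ln z₂)/(1 − r)
ln z₀ = (2.30259 − 0.71500×3.73767) / 0.28500 = -1.2977
z₀ = exp(-1.2977) = 0.2732 m

z₀ ≈ 0.27 m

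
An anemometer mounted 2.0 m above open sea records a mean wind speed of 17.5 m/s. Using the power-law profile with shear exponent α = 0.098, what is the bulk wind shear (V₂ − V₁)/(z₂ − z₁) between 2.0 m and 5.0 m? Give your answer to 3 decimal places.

Power law: V₂ = V₁ · (z₂/z₁)^α = 17.5 × (2.5000)^0.098 = 19.1442 m/s
ΔV/Δz = (19.1442 − 17.5)/(5.0 − 2.0) = 1.6442/3.0000 = 0.54805 m/s/m

0.548 m/s/m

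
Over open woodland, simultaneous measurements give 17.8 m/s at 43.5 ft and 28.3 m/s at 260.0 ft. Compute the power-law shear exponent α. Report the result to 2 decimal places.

α ≈ 0.26

Power law: V₂/V₁ = (z₂/z₁)^α ⇒ α = ln(V₂/V₁) / ln(z₂/z₁)
α = ln(28.3/17.8) / ln(260.0/43.5) = ln(1.5899) / ln(5.9770)
  = 0.46366 / 1.78792 = 0.25933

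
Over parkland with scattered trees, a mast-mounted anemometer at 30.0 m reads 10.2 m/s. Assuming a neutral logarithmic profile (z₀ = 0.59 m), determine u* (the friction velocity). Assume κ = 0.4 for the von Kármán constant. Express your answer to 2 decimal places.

u* ≈ 1.04 m/s

Log law: V(z) = (u*/κ) · ln(z/z₀) ⇒ u* = κ · V / ln(z/z₀)
u* = 0.4 × 10.2 / ln(30.0/0.59) = 0.4 × 10.2 / 3.9288
   = 4.0800 / 3.9288 = 1.0385 m/s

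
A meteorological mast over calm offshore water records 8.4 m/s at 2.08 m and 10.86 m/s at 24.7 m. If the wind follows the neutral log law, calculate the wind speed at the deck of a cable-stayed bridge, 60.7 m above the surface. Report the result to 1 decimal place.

Log law: V ∝ ln(z/z₀). From the pair, with r = V₁/V₂ = 0.77348,
ln z₀ = (ln z₁ − r·ln z₂)/(1 − r) = (0.7324 − 0.77348×3.2068)/0.22652 = -7.7169 → z₀ = 0.0004452 m
V₃ = V₁ · ln(z₃/z₀)/ln(z₁/z₀) = 8.4 × 11.8229/8.4493 = 11.7539 m/s

11.8 m/s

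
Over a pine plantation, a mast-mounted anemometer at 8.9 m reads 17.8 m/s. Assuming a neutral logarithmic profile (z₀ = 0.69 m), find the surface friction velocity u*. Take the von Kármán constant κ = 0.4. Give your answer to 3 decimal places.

u* ≈ 2.784 m/s

Log law: V(z) = (u*/κ) · ln(z/z₀) ⇒ u* = κ · V / ln(z/z₀)
u* = 0.4 × 17.8 / ln(8.9/0.69) = 0.4 × 17.8 / 2.5571
   = 7.1200 / 2.5571 = 2.7844 m/s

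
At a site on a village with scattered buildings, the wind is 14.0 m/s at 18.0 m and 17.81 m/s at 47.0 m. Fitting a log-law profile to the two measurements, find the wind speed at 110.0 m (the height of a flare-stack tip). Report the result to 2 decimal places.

21.19 m/s

Log law: V ∝ ln(z/z₀). From the pair, with r = V₁/V₂ = 0.78608,
ln z₀ = (ln z₁ − r·ln z₂)/(1 − r) = (2.8904 − 0.78608×3.8501)/0.21392 = -0.6364 → z₀ = 0.5292 m
V₃ = V₁ · ln(z₃/z₀)/ln(z₁/z₀) = 14.0 × 5.3368/3.5267 = 21.1855 m/s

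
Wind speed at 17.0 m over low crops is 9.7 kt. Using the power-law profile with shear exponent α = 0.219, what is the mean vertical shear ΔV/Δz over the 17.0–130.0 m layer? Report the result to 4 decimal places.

Power law: V₂ = V₁ · (z₂/z₁)^α = 9.7 × (7.6471)^0.219 = 15.1446 kt
ΔV/Δz = (15.1446 − 9.7)/(130.0 − 17.0) = 5.4446/113.0000 = 0.04818 kt/m

0.0482 kt/m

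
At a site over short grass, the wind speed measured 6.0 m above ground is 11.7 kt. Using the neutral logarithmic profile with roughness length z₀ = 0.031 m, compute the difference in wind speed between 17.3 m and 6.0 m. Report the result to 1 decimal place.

Log law: V₂ = V₁ · ln(z₂/z₀)/ln(z₁/z₀) = 11.7 × 6.3245/5.2655 = 14.0530 kt
ΔV = 14.0530 − 11.7 = 2.3530 kt

2.4 kt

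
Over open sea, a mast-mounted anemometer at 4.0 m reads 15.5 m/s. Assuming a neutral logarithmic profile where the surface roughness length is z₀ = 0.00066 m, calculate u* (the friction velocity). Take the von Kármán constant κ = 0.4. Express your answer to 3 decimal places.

Log law: V(z) = (u*/κ) · ln(z/z₀) ⇒ u* = κ · V / ln(z/z₀)
u* = 0.4 × 15.5 / ln(4.0/0.00066) = 0.4 × 15.5 / 8.7096
   = 6.2000 / 8.7096 = 0.7119 m/s

u* ≈ 0.712 m/s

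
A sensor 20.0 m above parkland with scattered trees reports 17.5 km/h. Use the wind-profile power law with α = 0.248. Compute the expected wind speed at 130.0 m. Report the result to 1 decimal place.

Power-law profile: V₂ = V₁ · (z₂/z₁)^α
V₂ = 17.5 × (130.0/20.0)^0.248 = 17.5 × (6.5000)^0.248
    = 17.5 × 1.5908 = 27.8382 km/h

27.8 km/h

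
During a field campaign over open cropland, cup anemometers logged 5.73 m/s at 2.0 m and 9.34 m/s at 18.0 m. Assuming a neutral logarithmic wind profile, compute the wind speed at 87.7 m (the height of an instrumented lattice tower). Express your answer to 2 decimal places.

Log law: V ∝ ln(z/z₀). From the pair, with r = V₁/V₂ = 0.61349,
ln z₀ = (ln z₁ − r·ln z₂)/(1 − r) = (0.6931 − 0.61349×2.8904)/0.38651 = -2.7944 → z₀ = 0.06115 m
V₃ = V₁ · ln(z₃/z₀)/ln(z₁/z₀) = 5.73 × 7.2683/3.4876 = 11.9417 m/s

11.94 m/s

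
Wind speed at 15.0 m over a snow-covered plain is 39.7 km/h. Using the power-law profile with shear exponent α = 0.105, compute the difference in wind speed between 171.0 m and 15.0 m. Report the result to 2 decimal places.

Power law: V₂ = V₁ · (z₂/z₁)^α = 39.7 × (11.4000)^0.105 = 51.2585 km/h
ΔV = 51.2585 − 39.7 = 11.5585 km/h

11.56 km/h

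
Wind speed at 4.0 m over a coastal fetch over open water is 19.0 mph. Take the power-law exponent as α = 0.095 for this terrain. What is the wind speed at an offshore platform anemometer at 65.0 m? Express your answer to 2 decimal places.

Power-law profile: V₂ = V₁ · (z₂/z₁)^α
V₂ = 19.0 × (65.0/4.0)^0.095 = 19.0 × (16.2500)^0.095
    = 19.0 × 1.3033 = 24.7619 mph

24.76 mph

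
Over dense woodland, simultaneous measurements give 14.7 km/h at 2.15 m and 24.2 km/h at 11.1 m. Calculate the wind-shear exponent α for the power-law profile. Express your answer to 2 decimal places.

Power law: V₂/V₁ = (z₂/z₁)^α ⇒ α = ln(V₂/V₁) / ln(z₂/z₁)
α = ln(24.2/14.7) / ln(11.1/2.15) = ln(1.6463) / ln(5.1628)
  = 0.49851 / 1.64148 = 0.30369

α ≈ 0.30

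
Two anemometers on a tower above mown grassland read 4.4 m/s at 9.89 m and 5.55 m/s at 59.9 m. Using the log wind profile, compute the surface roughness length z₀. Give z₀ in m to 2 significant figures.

Log law: V(z) ∝ ln(z/z₀). With r = V₁/V₂ = 4.4/5.55 = 0.79279,
r · ln(z₂/z₀) = ln(z₁/z₀) ⇒ ln z₀ = (ln z₁ − r·ln z₂)/(1 − r)
ln z₀ = (2.29152 − 0.79279×4.09268) / 0.20721 = -4.5998
z₀ = exp(-4.5998) = 0.01005 m

z₀ ≈ 0.010 m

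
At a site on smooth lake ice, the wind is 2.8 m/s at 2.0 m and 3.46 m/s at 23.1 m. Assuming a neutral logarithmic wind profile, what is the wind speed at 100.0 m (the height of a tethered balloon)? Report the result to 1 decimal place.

Log law: V ∝ ln(z/z₀). From the pair, with r = V₁/V₂ = 0.80925,
ln z₀ = (ln z₁ − r·ln z₂)/(1 − r) = (0.6931 − 0.80925×3.1398)/0.19075 = -9.6867 → z₀ = 0.00006210 m
V₃ = V₁ · ln(z₃/z₀)/ln(z₁/z₀) = 2.8 × 14.2919/10.3799 = 3.8553 m/s

3.9 m/s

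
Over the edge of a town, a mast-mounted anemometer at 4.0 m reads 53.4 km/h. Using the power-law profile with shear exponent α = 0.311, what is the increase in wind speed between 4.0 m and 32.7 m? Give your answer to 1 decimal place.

49.2 km/h

Power law: V₂ = V₁ · (z₂/z₁)^α = 53.4 × (8.1750)^0.311 = 102.6420 km/h
ΔV = 102.6420 − 53.4 = 49.2420 km/h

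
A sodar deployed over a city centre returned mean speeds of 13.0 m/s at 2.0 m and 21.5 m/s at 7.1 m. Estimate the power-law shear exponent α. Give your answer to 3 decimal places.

Power law: V₂/V₁ = (z₂/z₁)^α ⇒ α = ln(V₂/V₁) / ln(z₂/z₁)
α = ln(21.5/13.0) / ln(7.1/2.0) = ln(1.6538) / ln(3.5500)
  = 0.50310 / 1.26695 = 0.39710

α ≈ 0.397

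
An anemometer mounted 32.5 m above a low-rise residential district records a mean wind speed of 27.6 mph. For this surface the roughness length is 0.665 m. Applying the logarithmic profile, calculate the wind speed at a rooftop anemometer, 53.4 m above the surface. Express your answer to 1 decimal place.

Log law: V(z) ∝ ln(z/z₀), so V₂/V₁ = ln(z₂/z₀) / ln(z₁/z₀).
ln(53.4/0.665) = 4.3858, ln(32.5/0.665) = 3.8892
V₂ = 27.6 × 4.3858/3.8892 = 27.6 × 1.1277 = 31.1239 mph

31.1 mph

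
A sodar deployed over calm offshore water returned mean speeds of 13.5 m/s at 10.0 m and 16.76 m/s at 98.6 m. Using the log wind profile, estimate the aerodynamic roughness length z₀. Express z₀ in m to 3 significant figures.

Log law: V(z) ∝ ln(z/z₀). With r = V₁/V₂ = 13.5/16.76 = 0.80549,
r · ln(z₂/z₀) = ln(z₁/z₀) ⇒ ln z₀ = (ln z₁ − r·ln z₂)/(1 − r)
ln z₀ = (2.30259 − 0.80549×4.59107) / 0.19451 = -7.1743
z₀ = exp(-7.1743) = 0.0007660 m

z₀ ≈ 0.000766 m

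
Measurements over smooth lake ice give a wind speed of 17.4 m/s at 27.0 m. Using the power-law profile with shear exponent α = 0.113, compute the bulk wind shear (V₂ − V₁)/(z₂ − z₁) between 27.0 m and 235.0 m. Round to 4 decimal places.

0.0232 m/s/m

Power law: V₂ = V₁ · (z₂/z₁)^α = 17.4 × (8.7037)^0.113 = 22.2196 m/s
ΔV/Δz = (22.2196 − 17.4)/(235.0 − 27.0) = 4.8196/208.0000 = 0.02317 m/s/m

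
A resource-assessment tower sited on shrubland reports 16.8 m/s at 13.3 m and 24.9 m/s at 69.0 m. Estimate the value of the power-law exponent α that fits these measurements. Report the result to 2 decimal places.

Power law: V₂/V₁ = (z₂/z₁)^α ⇒ α = ln(V₂/V₁) / ln(z₂/z₁)
α = ln(24.9/16.8) / ln(69.0/13.3) = ln(1.4821) / ln(5.1880)
  = 0.39349 / 1.64634 = 0.23901

α ≈ 0.24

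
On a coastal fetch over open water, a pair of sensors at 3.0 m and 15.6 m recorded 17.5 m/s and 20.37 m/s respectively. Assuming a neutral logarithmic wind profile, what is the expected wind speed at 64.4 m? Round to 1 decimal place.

22.8 m/s

Log law: V ∝ ln(z/z₀). From the pair, with r = V₁/V₂ = 0.85911,
ln z₀ = (ln z₁ − r·ln z₂)/(1 − r) = (1.0986 − 0.85911×2.7473)/0.14089 = -8.9542 → z₀ = 0.0001292 m
V₃ = V₁ · ln(z₃/z₀)/ln(z₁/z₀) = 17.5 × 13.1193/10.0528 = 22.8382 m/s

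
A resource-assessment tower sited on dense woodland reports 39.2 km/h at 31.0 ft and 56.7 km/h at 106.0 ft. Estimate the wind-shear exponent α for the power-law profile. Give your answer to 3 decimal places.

Power law: V₂/V₁ = (z₂/z₁)^α ⇒ α = ln(V₂/V₁) / ln(z₂/z₁)
α = ln(56.7/39.2) / ln(106.0/31.0) = ln(1.4464) / ln(3.4194)
  = 0.36910 / 1.22945 = 0.30021

α ≈ 0.300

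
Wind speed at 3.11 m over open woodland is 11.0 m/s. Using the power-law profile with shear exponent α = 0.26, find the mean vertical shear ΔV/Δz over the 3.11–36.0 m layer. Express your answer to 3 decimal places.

0.298 m/s/m

Power law: V₂ = V₁ · (z₂/z₁)^α = 11.0 × (11.5756)^0.26 = 20.7928 m/s
ΔV/Δz = (20.7928 − 11.0)/(36.0 − 3.11) = 9.7928/32.8900 = 0.29774 m/s/m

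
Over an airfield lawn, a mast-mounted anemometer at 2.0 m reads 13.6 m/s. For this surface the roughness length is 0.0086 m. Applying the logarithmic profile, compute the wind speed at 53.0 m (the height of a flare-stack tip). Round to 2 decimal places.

21.78 m/s

Log law: V(z) ∝ ln(z/z₀), so V₂/V₁ = ln(z₂/z₀) / ln(z₁/z₀).
ln(53.0/0.0086) = 8.7263, ln(2.0/0.0086) = 5.4491
V₂ = 13.6 × 8.7263/5.4491 = 13.6 × 1.6014 = 21.7791 m/s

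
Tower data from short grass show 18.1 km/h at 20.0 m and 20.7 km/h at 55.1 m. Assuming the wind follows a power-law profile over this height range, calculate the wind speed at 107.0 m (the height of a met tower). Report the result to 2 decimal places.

First find α: α = ln(V₂/V₁)/ln(z₂/z₁) = ln(20.7/18.1)/ln(55.1/20.0) = 0.13422/1.01342 = 0.1324
Extrapolate from 55.1 m to 107.0 m: V₃ = 20.7 × (107.0/55.1)^0.1324 = 20.7 × 1.0919 = 22.6019 km/h

22.60 km/h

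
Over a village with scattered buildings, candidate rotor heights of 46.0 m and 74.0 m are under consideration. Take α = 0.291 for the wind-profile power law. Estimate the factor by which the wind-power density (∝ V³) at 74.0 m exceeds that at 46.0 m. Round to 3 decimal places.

Speed ratio: V_B/V_A = (z_B/z_A)^α = (74.0/46.0)^0.291 = (1.6087)^0.291 = 1.14838
Power-density ratio: P_B/P_A = (V_B/V_A)³ = (1.14838)³ = 1.51444

1.514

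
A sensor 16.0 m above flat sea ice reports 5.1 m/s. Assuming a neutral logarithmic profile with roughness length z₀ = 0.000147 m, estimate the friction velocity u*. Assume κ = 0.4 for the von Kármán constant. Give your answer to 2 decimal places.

Log law: V(z) = (u*/κ) · ln(z/z₀) ⇒ u* = κ · V / ln(z/z₀)
u* = 0.4 × 5.1 / ln(16.0/0.000147) = 0.4 × 5.1 / 11.5977
   = 2.0400 / 11.5977 = 0.1759 m/s

u* ≈ 0.18 m/s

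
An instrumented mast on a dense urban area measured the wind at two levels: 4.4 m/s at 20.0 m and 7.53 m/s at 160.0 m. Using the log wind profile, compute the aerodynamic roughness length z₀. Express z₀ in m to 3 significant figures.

z₀ ≈ 1.08 m

Log law: V(z) ∝ ln(z/z₀). With r = V₁/V₂ = 4.4/7.53 = 0.58433,
r · ln(z₂/z₀) = ln(z₁/z₀) ⇒ ln z₀ = (ln z₁ − r·ln z₂)/(1 − r)
ln z₀ = (2.99573 − 0.58433×5.07517) / 0.41567 = 0.0726
z₀ = exp(0.0726) = 1.075 m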